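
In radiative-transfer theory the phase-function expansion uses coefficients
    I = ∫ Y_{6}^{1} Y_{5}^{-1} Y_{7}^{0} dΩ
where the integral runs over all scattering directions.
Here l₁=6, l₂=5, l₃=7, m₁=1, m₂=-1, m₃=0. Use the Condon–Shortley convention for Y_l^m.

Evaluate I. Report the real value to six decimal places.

-0.026775

Checks pass: Σm=0; 18 even; l₃=7∈[1,11].
(2·6+1)(2·5+1)(2·7+1) = 2145
Δ: 4! 8! 6! / 19! → 1/174594420
sum: t=0:+1/4147200 t=1:−1/207360 t=2:+1/82944 t=3:−1/207360 t=4:+1/4147200 = 1/345600
3j²(6 5 7; 0 0 0) = Δ·Π!·Σ² = 420/46189  (sign -1)
sum: t=0:+1/829440 t=1:−1/124416 t=2:+1/138240 t=3:−1/1036800 t=4:+1/87091200 = -1/1814400
3j²(6 5 7; 1 -1 0) = Δ·Π!·Σ² = 64/138567  (sign +1)
combine: 4πI² = 2145·420/46189·64/138567 = 134400/14919047
take √, sign -1: I = -0.02677467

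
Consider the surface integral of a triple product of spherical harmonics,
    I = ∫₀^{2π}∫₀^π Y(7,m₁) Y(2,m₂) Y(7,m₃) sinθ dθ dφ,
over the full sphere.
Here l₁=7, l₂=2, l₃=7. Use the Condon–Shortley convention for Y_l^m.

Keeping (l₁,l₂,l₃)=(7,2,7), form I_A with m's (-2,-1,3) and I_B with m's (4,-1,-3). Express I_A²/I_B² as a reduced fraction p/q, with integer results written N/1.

625/1078

l's match ⇒ only the (l;m) 3-j factors differ between A and B.
A: triangle coeff Δ(7,2,7) = 1/185640; Σ_t [0,1]: t=0:+1/4354560 t=1:−1/1935360 = -1/3483648; (3j)²=125/12376 [(7 2 7; -2 -1 3)], sign=-1
B: triangle coeff Δ(7,2,7) = 1/185640; Σ_t [0,1]: t=0:+1/4354560 t=1:−1/14515200 = 1/6220800; (3j)²=77/4420 [(7 2 7; 4 -1 -3)], sign=+1
I_A²/I_B² = (125/12376)/(77/4420) = 625/1078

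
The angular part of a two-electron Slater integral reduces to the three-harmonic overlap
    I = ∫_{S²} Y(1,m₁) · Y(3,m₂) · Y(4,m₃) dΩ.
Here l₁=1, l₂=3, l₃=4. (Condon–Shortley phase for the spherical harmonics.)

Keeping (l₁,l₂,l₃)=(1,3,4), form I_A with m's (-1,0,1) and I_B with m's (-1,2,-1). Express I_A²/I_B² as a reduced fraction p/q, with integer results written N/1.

10/3

Shared (l₁,l₂,l₃)=(1,3,4): N and (l;000)² cancel in I_A²/I_B².
A: Δ = 0!·2!·6!/9! = 1/252; Racah Σ t=0..0: t=0:+1/72 = 1/72; ⇒ 3j(1 3 4; -1 0 1)² = 5/126, sgn -1
B: Δ = 0!·2!·6!/9! = 1/252; Racah Σ t=0..0: t=0:+1/240 = 1/240; ⇒ 3j(1 3 4; -1 2 -1)² = 1/84, sgn -1
I_A²/I_B² = (5/126)/(1/84) = 10/3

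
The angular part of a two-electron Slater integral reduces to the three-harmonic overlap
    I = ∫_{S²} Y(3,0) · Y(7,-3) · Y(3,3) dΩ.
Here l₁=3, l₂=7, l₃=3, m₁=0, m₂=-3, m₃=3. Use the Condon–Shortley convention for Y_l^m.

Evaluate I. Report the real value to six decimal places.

0.000000

l₃=3 ∉ [4,10] — triangle fails ⇒ I = 0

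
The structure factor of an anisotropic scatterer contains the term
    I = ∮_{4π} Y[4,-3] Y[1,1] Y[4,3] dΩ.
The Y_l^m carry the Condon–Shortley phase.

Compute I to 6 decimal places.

0.000000

-3 + 1 + 3 = 1 ≠ 0: azimuthal integral kills it; I = 0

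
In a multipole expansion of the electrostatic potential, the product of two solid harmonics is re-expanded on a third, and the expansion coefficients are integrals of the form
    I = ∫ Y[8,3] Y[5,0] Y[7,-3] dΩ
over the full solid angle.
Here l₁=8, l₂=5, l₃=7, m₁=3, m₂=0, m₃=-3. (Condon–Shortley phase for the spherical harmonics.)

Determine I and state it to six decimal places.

0.064769

Checks pass: Σm=0; 20 even; l₃=7∈[3,13].
(2·8+1)(2·5+1)(2·7+1) = 2805
Δ: 6! 10! 4! / 21! → 1/814773960
sum: t=1:−1/87091200 t=2:+1/4976640 t=3:−1/2073600 t=4:+1/4976640 t=5:−1/87091200 = -1/9676800
3j²(8 5 7; 0 0 0) = Δ·Π!·Σ² = 360/46189  (sign +1)
sum: t=1:−1/49766400 t=2:+1/8709120 t=3:−1/11612160 t=4:+1/104509440 t=5:−1/10450944000 = 1/55296000
3j²(8 5 7; 3 0 -3) = Δ·Π!·Σ² = 81/33592  (sign +1)
combine: 4πI² = 2805·360/46189·81/33592 = 54675/1037153
take √, sign +1: I = 0.06476913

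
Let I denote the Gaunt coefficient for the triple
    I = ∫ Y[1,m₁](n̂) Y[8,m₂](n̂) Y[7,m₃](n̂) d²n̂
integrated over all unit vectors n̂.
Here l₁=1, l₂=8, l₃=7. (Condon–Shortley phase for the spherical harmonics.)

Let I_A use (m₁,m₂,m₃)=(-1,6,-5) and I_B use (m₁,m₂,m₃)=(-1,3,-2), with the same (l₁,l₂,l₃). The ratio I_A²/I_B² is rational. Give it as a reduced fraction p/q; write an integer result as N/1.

91/55

Same 1,8,7: normalisation and zero-m 3j drop out of the ratio.
A: Δ: 2! 0! 14! / 17! → 1/2040; sum: t=2:+1/1916006400 = 1/1916006400; 3j²(1 8 7; -1 6 -5) = Δ·Π!·Σ² = 91/2040  (sign +1)
B: Δ: 2! 0! 14! / 17! → 1/2040; sum: t=2:+1/87091200 = 1/87091200; 3j²(1 8 7; -1 3 -2) = Δ·Π!·Σ² = 11/408  (sign -1)
I_A²/I_B² = (91/2040)/(11/408) = 91/55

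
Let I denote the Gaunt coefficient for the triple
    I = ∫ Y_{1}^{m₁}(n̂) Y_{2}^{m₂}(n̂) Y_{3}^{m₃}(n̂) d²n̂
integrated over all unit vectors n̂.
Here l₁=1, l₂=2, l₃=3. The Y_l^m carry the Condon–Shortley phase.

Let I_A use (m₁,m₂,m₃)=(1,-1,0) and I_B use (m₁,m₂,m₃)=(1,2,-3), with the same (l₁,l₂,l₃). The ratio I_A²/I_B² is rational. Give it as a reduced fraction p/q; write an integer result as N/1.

1/5

Shared (l₁,l₂,l₃)=(1,2,3): N and (l;000)² cancel in I_A²/I_B².
A: Δ = 0!·2!·4!/7! = 1/105; Racah Σ t=0..0: t=0:+1/12 = 1/12; ⇒ 3j(1 2 3; 1 -1 0)² = 1/35, sgn -1
B: Δ = 0!·2!·4!/7! = 1/105; Racah Σ t=0..0: t=0:+1/48 = 1/48; ⇒ 3j(1 2 3; 1 2 -3)² = 1/7, sgn +1
I_A²/I_B² = (1/35)/(1/7) = 1/5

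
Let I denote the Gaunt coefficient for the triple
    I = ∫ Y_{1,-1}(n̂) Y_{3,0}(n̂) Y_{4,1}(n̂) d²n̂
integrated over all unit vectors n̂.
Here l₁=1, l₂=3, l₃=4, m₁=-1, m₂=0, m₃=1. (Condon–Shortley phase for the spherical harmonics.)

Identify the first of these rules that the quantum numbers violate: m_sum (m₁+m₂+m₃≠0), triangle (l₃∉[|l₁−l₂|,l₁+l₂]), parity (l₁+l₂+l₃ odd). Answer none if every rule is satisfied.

m₁+m₂+m₃ = -1 + 0 + 1 = 0  ✓
triangle: |1−3|=2 ≤ l₃=4 ≤ 1+3=4  ✓
parity: l₁+l₂+l₃ = 8 is even  ✓

none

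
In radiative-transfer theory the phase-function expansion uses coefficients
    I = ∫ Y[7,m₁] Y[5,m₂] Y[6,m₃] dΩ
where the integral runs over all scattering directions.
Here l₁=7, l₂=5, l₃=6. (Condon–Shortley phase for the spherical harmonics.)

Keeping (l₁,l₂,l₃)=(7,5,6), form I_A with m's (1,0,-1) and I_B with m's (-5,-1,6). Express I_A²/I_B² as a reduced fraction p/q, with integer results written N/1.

Same 7,5,6: normalisation and zero-m 3j drop out of the ratio.
A: Δ: 6! 8! 4! / 19! → 1/174594420; sum: t=1:−1/2073600 t=2:+1/165888 t=3:−1/103680 t=4:+1/414720 t=5:−1/14515200 = -17/9676800; 3j²(7 5 6; 1 0 -1) = Δ·Π!·Σ² = 85/19019  (sign +1)
B: Δ: 6! 8! 4! / 19! → 1/174594420; sum: t=4:+1/46448640 = 1/46448640; 3j²(7 5 6; -5 -1 6) = Δ·Π!·Σ² = 2475/117572  (sign +1)
I_A²/I_B² = (85/19019)/(2475/117572) = 1156/5445

1156/5445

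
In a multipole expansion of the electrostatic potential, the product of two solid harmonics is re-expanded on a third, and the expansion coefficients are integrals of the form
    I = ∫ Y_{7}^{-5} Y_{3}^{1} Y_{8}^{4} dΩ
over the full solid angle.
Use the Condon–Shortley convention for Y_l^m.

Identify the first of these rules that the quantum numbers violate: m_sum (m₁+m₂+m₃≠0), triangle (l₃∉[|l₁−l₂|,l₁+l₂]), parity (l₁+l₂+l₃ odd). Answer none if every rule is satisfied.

Σmᵢ = 0  ✓
l₃∈[|l₁−l₂|,l₁+l₂]=[4,10], have l₃=8  ✓
Σlᵢ = 18 ⇒ even  ✓

none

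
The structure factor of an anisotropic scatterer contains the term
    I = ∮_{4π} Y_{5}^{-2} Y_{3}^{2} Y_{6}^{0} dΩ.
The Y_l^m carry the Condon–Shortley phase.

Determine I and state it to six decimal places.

Rules hold: Σm=0, L=14 even, 2≤6≤8.
N = 11·7·13 = 1001
Δ = 2!·8!·4!/15! = 1/675675
Racah Σ t=0..2: t=0:+1/8640 t=1:−1/2304 t=2:+1/8640 = -7/34560
⇒ 3j(5 3 6; 0 0 0)² = 7/429, sgn -1
Racah Σ t=1..2: t=1:−1/34560 t=2:+1/8640 = 1/11520
⇒ 3j(5 3 6; -2 2 0)² = 3/143, sgn +1
4πI² = N·(3j₀)²·(3jₘ)² = 49/143
I = -1·√(0.342657/4π) = -0.16512966

-0.165130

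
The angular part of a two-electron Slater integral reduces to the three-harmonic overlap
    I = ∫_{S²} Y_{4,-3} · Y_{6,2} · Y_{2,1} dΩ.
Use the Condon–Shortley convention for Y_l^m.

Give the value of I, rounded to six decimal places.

Rules hold: Σm=0, L=12 even, 2≤2≤10.
N = 9·13·5 = 585
Δ = 8!·0!·4!/13! = 1/6435
Racah Σ t=4..4: t=4:+1/2304 = 1/2304
⇒ 3j(4 6 2; 0 0 0)² = 5/143, sgn +1
Racah Σ t=7..7: t=7:−1/30240 = -1/30240
⇒ 3j(4 6 2; -3 2 1)² = 32/6435, sgn +1
4πI² = N·(3j₀)²·(3jₘ)² = 160/1573
I = +1·√(0.101716/4π) = 0.08996855

0.089969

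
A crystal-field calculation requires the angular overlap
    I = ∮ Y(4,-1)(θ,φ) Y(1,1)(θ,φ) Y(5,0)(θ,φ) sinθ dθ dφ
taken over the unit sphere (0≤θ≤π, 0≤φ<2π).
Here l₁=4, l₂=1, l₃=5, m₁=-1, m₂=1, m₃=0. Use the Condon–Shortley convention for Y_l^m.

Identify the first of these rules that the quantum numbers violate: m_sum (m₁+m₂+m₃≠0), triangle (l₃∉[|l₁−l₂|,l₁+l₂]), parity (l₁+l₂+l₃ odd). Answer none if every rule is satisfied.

Σmᵢ = 0  ✓
l₃∈[|l₁−l₂|,l₁+l₂]=[3,5], have l₃=5  ✓
Σlᵢ = 10 ⇒ even  ✓

none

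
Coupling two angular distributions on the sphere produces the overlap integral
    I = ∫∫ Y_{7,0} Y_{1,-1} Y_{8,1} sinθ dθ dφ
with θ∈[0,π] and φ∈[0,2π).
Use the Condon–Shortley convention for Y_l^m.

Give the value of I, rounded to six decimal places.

-0.183585

m-sum 0 ✓  L=16 even ✓  6≤8≤8 ✓
Π(2lᵢ+1) = 15×3×17 = 765
triangle coeff Δ(7,1,8) = 1/2040
Σ_t [0,0]: t=0:+1/25401600 = 1/25401600
(3j)²=8/255 [(7 1 8; 0 0 0)], sign=+1
Σ_t [0,0]: t=0:+1/50803200 = 1/50803200
(3j)²=3/170 [(7 1 8; 0 -1 1)], sign=-1
⇒ 4πI² = 36/85
I = (-1)√(36/85/(4π)) = -0.18358486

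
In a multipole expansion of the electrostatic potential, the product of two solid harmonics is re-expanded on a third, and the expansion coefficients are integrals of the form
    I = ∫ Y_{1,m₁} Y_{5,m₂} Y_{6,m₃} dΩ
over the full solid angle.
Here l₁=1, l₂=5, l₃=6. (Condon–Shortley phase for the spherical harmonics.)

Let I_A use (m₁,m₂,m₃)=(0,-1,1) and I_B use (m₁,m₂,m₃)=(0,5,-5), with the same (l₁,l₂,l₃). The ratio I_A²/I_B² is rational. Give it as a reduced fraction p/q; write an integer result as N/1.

35/11

l's match ⇒ only the (l;m) 3-j factors differ between A and B.
A: triangle coeff Δ(1,5,6) = 1/858; Σ_t [0,0]: t=0:+1/17280 = 1/17280; (3j)²=35/858 [(1 5 6; 0 -1 1)], sign=-1
B: triangle coeff Δ(1,5,6) = 1/858; Σ_t [0,0]: t=0:+1/3628800 = 1/3628800; (3j)²=1/78 [(1 5 6; 0 5 -5)], sign=-1
I_A²/I_B² = (35/858)/(1/78) = 35/11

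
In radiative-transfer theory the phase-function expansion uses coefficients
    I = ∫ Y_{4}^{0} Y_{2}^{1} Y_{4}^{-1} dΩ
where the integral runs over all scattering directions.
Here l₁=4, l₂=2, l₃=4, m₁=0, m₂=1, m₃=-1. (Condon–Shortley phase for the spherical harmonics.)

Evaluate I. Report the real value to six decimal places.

Checks pass: Σm=0; 10 even; l₃=4∈[2,6].
(2·4+1)(2·2+1)(2·4+1) = 405
Δ: 2! 6! 2! / 11! → 1/13860
sum: t=0:+1/192 t=1:−1/36 t=2:+1/192 = -5/288
3j²(4 2 4; 0 0 0) = Δ·Π!·Σ² = 20/693  (sign -1)
sum: t=1:−1/72 t=2:+1/96 = -1/288
3j²(4 2 4; 0 1 -1) = Δ·Π!·Σ² = 1/462  (sign +1)
combine: 4πI² = 405·20/693·1/462 = 150/5929
take √, sign -1: I = -0.04486937

-0.044869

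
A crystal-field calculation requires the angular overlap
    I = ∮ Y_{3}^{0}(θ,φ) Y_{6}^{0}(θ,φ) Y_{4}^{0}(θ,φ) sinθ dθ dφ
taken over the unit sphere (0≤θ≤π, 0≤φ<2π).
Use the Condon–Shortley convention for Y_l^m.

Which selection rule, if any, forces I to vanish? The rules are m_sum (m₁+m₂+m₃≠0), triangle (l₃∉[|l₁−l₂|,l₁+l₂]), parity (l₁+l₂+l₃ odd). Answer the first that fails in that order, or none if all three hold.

m₁+m₂+m₃ = 0 + 0 + 0 = 0  ✓
triangle: |3−6|=3 ≤ l₃=4 ≤ 3+6=9  ✓
parity: l₁+l₂+l₃ = 13 is odd  ✗

parity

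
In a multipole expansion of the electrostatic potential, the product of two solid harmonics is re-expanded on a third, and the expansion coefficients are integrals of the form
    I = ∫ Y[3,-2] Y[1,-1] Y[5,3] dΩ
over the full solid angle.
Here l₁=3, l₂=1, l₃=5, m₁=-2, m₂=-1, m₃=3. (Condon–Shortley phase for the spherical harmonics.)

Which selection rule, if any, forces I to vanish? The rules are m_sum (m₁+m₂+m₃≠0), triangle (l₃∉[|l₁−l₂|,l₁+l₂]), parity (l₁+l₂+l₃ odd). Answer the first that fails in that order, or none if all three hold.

triangle

azimuthal sum: -2 − 1 + 3 = 0  ✓
2 ≤ 5 ≤ 4 (triangle on l)  ✗
L = 3 + 1 + 5 = 9 (odd)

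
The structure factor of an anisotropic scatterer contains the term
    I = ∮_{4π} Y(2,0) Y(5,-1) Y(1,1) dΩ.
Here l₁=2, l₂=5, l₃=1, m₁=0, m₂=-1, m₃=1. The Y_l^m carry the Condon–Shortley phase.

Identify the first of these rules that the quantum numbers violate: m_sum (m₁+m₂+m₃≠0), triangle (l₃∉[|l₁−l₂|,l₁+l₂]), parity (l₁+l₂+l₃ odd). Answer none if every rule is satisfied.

triangle

m₁+m₂+m₃ = 0 − 1 + 1 = 0  ✓
triangle: |2−5|=3 ≤ l₃=1 ≤ 2+5=7  ✗
parity: l₁+l₂+l₃ = 8 is even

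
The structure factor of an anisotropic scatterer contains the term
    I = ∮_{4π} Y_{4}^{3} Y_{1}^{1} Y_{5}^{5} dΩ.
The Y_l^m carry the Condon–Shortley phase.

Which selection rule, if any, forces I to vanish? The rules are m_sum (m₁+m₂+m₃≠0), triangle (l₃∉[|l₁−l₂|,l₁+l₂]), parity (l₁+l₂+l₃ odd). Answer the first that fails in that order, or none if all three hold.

m_sum

azimuthal sum: 3 + 1 + 5 = 9  ✗
3 ≤ 5 ≤ 5 (triangle on l)
L = 4 + 1 + 5 = 10 (even)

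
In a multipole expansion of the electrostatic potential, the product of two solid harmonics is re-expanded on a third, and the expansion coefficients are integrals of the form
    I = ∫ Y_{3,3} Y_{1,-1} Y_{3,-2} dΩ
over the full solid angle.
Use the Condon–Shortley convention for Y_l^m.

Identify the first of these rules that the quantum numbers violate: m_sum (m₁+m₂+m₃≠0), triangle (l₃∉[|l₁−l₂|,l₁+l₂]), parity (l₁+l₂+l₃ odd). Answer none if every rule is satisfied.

parity

m₁+m₂+m₃ = 3 − 1 − 2 = 0  ✓
triangle: |3−1|=2 ≤ l₃=3 ≤ 3+1=4  ✓
parity: l₁+l₂+l₃ = 7 is odd  ✗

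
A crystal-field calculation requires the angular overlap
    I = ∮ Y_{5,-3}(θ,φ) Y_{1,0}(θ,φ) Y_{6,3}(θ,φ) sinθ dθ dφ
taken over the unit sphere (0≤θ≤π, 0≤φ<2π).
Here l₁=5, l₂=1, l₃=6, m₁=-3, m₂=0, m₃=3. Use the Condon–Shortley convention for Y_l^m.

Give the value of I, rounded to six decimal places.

-0.212310

Checks pass: Σm=0; 12 even; l₃=6∈[4,6].
(2·5+1)(2·1+1)(2·6+1) = 429
Δ: 0! 10! 2! / 13! → 1/858
sum: t=0:+1/14400 = 1/14400
3j²(5 1 6; 0 0 0) = Δ·Π!·Σ² = 6/143  (sign +1)
sum: t=0:+1/80640 = 1/80640
3j²(5 1 6; -3 0 3) = Δ·Π!·Σ² = 9/286  (sign -1)
combine: 4πI² = 429·6/143·9/286 = 81/143
take √, sign -1: I = -0.21230956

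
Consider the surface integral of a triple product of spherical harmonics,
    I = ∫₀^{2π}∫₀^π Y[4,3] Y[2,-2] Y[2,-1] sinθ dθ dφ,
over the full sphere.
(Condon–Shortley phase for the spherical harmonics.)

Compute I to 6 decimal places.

-0.238414

m-sum 0 ✓  L=8 even ✓  2≤2≤6 ✓
Π(2lᵢ+1) = 9×5×5 = 225
triangle coeff Δ(4,2,2) = 1/630
Σ_t [2,2]: t=2:+1/16 = 1/16
(3j)²=2/35 [(4 2 2; 0 0 0)], sign=+1
Σ_t [0,0]: t=0:+1/144 = 1/144
(3j)²=1/18 [(4 2 2; 3 -2 -1)], sign=-1
⇒ 4πI² = 5/7
I = (-1)√(5/7/(4π)) = -0.23841361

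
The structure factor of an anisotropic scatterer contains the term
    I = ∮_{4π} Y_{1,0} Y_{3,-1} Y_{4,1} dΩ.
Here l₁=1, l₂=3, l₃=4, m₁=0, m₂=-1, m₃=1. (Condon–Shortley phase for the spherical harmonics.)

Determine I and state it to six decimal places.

-0.238414

Checks pass: Σm=0; 8 even; l₃=4∈[2,4].
(2·1+1)(2·3+1)(2·4+1) = 189
Δ: 0! 2! 6! / 9! → 1/252
sum: t=0:+1/36 = 1/36
3j²(1 3 4; 0 0 0) = Δ·Π!·Σ² = 4/63  (sign +1)
sum: t=0:+1/48 = 1/48
3j²(1 3 4; 0 -1 1) = Δ·Π!·Σ² = 5/84  (sign -1)
combine: 4πI² = 189·4/63·5/84 = 5/7
take √, sign -1: I = -0.23841361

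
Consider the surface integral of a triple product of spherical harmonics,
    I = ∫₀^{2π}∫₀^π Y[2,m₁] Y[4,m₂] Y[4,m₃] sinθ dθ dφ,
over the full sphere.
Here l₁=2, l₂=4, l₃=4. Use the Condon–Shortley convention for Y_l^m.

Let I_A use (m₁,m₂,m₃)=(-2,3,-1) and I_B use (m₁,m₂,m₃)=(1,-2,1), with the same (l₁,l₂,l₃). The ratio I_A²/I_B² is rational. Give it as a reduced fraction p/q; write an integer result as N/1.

Shared (l₁,l₂,l₃)=(2,4,4): N and (l;000)² cancel in I_A²/I_B².
A: Δ = 2!·2!·6!/11! = 1/13860; Racah Σ t=2..2: t=2:+1/480 = 1/480; ⇒ 3j(2 4 4; -2 3 -1)² = 3/110, sgn -1
B: Δ = 2!·2!·6!/11! = 1/13860; Racah Σ t=0..1: t=0:+1/96 t=1:−1/240 = 1/160; ⇒ 3j(2 4 4; 1 -2 1)² = 27/1540, sgn -1
I_A²/I_B² = (3/110)/(27/1540) = 14/9

14/9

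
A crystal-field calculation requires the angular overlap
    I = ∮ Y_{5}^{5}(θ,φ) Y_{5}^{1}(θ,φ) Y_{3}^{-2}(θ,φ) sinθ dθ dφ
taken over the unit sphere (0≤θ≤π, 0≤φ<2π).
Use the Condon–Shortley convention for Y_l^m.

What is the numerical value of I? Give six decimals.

0.000000

Σmᵢ = 4 ≠ 0, so the φ-integral vanishes; I = 0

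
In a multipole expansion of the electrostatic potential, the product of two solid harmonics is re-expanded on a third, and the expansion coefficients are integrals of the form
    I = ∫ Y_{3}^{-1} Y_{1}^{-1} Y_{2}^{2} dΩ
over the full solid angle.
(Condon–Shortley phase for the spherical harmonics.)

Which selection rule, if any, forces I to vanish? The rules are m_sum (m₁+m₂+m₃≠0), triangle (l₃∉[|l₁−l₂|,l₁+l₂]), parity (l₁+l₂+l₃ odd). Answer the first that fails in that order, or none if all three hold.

none

Σmᵢ = 0  ✓
l₃∈[|l₁−l₂|,l₁+l₂]=[2,4], have l₃=2  ✓
Σlᵢ = 6 ⇒ even  ✓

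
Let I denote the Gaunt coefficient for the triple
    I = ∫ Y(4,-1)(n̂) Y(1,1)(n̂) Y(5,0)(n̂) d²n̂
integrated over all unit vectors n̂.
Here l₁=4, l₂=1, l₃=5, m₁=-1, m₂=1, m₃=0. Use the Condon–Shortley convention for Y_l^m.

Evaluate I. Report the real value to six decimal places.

0.155288

Rules hold: Σm=0, L=10 even, 3≤5≤5.
N = 9·3·11 = 297
Δ = 0!·8!·2!/11! = 1/495
Racah Σ t=0..0: t=0:+1/576 = 1/576
⇒ 3j(4 1 5; 0 0 0)² = 5/99, sgn -1
Racah Σ t=0..0: t=0:+1/1440 = 1/1440
⇒ 3j(4 1 5; -1 1 0)² = 2/99, sgn -1
4πI² = N·(3j₀)²·(3jₘ)² = 10/33
I = +1·√(0.30303/4π) = 0.15528807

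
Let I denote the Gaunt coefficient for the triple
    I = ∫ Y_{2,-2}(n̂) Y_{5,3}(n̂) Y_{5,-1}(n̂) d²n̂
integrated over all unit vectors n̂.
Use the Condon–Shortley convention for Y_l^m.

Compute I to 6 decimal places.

0.171169

Rules hold: Σm=0, L=12 even, 3≤5≤7.
N = 5·11·11 = 605
Δ = 2!·2!·8!/13! = 1/38610
Racah Σ t=0..2: t=0:+1/2880 t=1:−1/576 t=2:+1/2880 = -1/960
⇒ 3j(2 5 5; 0 0 0)² = 10/429, sgn +1
Racah Σ t=2..2: t=2:+1/5760 = 1/5760
⇒ 3j(2 5 5; -2 3 -1)² = 56/2145, sgn +1
4πI² = N·(3j₀)²·(3jₘ)² = 560/1521
I = +1·√(0.368179/4π) = 0.17116875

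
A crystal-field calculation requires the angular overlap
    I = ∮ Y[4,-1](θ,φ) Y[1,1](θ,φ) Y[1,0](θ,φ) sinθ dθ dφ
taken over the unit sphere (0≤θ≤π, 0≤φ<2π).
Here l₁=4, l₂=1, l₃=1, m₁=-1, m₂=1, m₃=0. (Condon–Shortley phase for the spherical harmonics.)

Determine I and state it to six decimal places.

0.000000

triangle: need 3≤l₃≤5, have 1; I=0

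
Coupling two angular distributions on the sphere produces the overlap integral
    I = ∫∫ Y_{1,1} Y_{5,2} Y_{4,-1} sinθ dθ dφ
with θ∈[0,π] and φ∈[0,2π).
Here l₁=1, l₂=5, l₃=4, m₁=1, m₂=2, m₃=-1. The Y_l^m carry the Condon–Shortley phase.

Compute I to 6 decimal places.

0.000000

Σmᵢ = 2 ≠ 0, so the φ-integral vanishes; I = 0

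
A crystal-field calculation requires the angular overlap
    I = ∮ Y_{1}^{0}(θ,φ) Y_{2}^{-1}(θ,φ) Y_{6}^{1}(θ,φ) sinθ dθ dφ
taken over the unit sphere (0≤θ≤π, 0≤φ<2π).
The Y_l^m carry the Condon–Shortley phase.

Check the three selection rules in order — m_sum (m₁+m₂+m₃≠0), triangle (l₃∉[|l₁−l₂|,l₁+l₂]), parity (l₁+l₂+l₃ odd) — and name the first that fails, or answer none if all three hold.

Σmᵢ = 0  ✓
l₃∈[|l₁−l₂|,l₁+l₂]=[1,3], have l₃=6  ✗
Σlᵢ = 9 ⇒ odd

triangle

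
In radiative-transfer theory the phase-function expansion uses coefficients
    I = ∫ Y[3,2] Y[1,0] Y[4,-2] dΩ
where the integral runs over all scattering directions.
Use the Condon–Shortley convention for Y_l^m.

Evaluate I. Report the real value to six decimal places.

m-sum 0 ✓  L=8 even ✓  2≤4≤4 ✓
Π(2lᵢ+1) = 7×3×9 = 189
triangle coeff Δ(3,1,4) = 1/252
Σ_t [0,0]: t=0:+1/36 = 1/36
(3j)²=4/63 [(3 1 4; 0 0 0)], sign=+1
Σ_t [0,0]: t=0:+1/120 = 1/120
(3j)²=1/21 [(3 1 4; 2 0 -2)], sign=+1
⇒ 4πI² = 4/7
I = (+1)√(4/7/(4π)) = 0.21324362

0.213244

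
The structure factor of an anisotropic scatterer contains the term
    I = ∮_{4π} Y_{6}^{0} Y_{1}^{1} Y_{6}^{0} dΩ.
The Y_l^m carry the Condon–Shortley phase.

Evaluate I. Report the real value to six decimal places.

0.000000

0 + 1 + 0 = 1 ≠ 0: azimuthal integral kills it; I = 0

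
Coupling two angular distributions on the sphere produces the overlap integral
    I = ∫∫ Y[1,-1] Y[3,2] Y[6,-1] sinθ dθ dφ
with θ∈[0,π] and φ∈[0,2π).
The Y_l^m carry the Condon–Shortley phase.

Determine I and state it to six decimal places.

triangle: need 2≤l₃≤4, have 6; I=0

0.000000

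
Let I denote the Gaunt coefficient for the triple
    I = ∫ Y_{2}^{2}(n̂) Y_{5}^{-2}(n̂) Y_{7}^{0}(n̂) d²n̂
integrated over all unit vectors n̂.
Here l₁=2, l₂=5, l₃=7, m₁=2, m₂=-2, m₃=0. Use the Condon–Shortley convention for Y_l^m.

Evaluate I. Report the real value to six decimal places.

0.067042

m-sum 0 ✓  L=14 even ✓  3≤7≤7 ✓
Π(2lᵢ+1) = 5×11×15 = 825
triangle coeff Δ(2,5,7) = 1/15015
Σ_t [0,0]: t=0:+1/57600 = 1/57600
(3j)²=21/715 [(2 5 7; 0 0 0)], sign=-1
Σ_t [0,0]: t=0:+1/725760 = 1/725760
(3j)²=1/429 [(2 5 7; 2 -2 0)], sign=-1
⇒ 4πI² = 105/1859
I = (+1)√(105/1859/(4π)) = 0.06704247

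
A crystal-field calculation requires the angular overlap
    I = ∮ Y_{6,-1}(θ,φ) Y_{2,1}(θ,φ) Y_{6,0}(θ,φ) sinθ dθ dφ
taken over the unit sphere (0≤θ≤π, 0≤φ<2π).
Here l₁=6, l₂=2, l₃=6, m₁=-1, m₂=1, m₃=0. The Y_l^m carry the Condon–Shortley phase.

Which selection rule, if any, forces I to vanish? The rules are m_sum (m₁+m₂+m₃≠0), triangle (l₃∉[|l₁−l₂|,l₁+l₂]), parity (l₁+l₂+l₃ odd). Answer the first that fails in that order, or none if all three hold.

none

m₁+m₂+m₃ = -1 + 1 + 0 = 0  ✓
triangle: |6−2|=4 ≤ l₃=6 ≤ 6+2=8  ✓
parity: l₁+l₂+l₃ = 14 is even  ✓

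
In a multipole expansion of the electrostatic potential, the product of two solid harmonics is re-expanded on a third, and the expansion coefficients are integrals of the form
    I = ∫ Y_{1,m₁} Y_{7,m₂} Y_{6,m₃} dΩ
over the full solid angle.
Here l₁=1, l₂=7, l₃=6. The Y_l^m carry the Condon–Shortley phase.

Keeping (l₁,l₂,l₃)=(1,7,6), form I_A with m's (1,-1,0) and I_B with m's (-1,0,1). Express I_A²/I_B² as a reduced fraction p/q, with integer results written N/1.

4/3

l's match ⇒ only the (l;m) 3-j factors differ between A and B.
A: triangle coeff Δ(1,7,6) = 1/1365; Σ_t [0,0]: t=0:+1/1036800 = 1/1036800; (3j)²=4/195 [(1 7 6; 1 -1 0)], sign=+1
B: triangle coeff Δ(1,7,6) = 1/1365; Σ_t [2,2]: t=2:+1/1209600 = 1/1209600; (3j)²=1/65 [(1 7 6; -1 0 1)], sign=-1
I_A²/I_B² = (4/195)/(1/65) = 4/3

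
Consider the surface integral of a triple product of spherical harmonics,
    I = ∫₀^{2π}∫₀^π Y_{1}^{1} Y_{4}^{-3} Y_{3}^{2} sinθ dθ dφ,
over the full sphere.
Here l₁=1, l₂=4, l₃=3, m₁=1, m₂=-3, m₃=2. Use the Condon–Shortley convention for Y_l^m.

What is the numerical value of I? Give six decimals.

-0.282095

Rules hold: Σm=0, L=8 even, 3≤3≤5.
N = 3·9·7 = 189
Δ = 2!·0!·6!/9! = 1/252
Racah Σ t=1..1: t=1:−1/36 = -1/36
⇒ 3j(1 4 3; 0 0 0)² = 4/63, sgn +1
Racah Σ t=0..0: t=0:+1/240 = 1/240
⇒ 3j(1 4 3; 1 -3 2)² = 1/12, sgn -1
4πI² = N·(3j₀)²·(3jₘ)² = 1/1
I = -1·√(1/4π) = -0.28209479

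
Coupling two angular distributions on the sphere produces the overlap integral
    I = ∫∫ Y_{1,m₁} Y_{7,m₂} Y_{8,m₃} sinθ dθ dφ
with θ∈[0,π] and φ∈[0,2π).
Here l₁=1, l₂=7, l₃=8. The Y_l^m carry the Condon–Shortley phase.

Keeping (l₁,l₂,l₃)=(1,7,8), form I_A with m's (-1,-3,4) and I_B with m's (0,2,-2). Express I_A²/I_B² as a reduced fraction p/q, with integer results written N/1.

Shared (l₁,l₂,l₃)=(1,7,8): N and (l;000)² cancel in I_A²/I_B².
A: Δ = 0!·2!·14!/17! = 1/2040; Racah Σ t=0..0: t=0:+1/174182400 = 1/174182400; ⇒ 3j(1 7 8; -1 -3 4)² = 11/340, sgn +1
B: Δ = 0!·2!·14!/17! = 1/2040; Racah Σ t=0..0: t=0:+1/43545600 = 1/43545600; ⇒ 3j(1 7 8; 0 2 -2)² = 1/34, sgn +1
I_A²/I_B² = (11/340)/(1/34) = 11/10

11/10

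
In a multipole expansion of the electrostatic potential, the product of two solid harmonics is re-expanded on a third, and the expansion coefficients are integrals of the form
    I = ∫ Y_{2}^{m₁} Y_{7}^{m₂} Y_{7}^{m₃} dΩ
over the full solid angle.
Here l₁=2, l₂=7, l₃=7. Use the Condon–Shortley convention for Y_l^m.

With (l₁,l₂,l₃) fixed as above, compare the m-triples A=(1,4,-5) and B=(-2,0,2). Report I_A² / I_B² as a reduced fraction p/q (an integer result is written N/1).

27/28

Same 2,7,7: normalisation and zero-m 3j drop out of the ratio.
A: Δ: 2! 2! 12! / 17! → 1/185640; sum: t=0:+1/79833600 t=1:−1/14515200 = -1/17740800; 3j²(2 7 7; 1 4 -5) = Δ·Π!·Σ² = 729/30940  (sign -1)
B: Δ: 2! 2! 12! / 17! → 1/185640; sum: t=2:+1/2419200 = 1/2419200; 3j²(2 7 7; -2 0 2) = Δ·Π!·Σ² = 27/1105  (sign -1)
I_A²/I_B² = (729/30940)/(27/1105) = 27/28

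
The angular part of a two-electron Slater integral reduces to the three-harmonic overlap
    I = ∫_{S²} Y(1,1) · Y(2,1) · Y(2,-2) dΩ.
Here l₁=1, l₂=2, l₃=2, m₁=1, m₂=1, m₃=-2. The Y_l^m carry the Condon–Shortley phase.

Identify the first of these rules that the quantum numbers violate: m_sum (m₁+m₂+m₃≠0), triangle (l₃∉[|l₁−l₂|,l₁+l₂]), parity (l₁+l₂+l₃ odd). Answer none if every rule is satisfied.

parity

azimuthal sum: 1 + 1 − 2 = 0  ✓
1 ≤ 2 ≤ 3 (triangle on l)  ✓
L = 1 + 2 + 2 = 5 (odd)  ✗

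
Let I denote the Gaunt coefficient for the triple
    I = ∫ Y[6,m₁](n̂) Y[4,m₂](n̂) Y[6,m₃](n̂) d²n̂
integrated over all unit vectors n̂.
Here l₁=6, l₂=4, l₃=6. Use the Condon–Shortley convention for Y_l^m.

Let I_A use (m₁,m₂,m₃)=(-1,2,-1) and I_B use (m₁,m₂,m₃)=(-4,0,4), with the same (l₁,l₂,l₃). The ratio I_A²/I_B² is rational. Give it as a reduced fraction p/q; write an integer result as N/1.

Shared (l₁,l₂,l₃)=(6,4,6): N and (l;000)² cancel in I_A²/I_B².
A: Δ = 4!·8!·4!/17! = 1/15315300; Racah Σ t=2..4: t=2:+1/69120 t=3:−1/20736 t=4:+1/69120 = -1/51840; ⇒ 3j(6 4 6; -1 2 -1)² = 280/21879, sgn +1
B: Δ = 4!·8!·4!/17! = 1/15315300; Racah Σ t=2..4: t=2:+1/645120 t=3:−1/181440 t=4:+1/829440 = -1/362880; ⇒ 3j(6 4 6; -4 0 4)² = 256/17017, sgn -1
I_A²/I_B² = (280/21879)/(256/17017) = 245/288

245/288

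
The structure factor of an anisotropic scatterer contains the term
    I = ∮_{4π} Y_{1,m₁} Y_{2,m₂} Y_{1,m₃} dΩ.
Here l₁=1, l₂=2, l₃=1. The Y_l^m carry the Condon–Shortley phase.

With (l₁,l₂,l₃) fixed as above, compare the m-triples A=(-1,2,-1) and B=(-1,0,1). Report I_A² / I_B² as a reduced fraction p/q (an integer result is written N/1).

6/1

Same 1,2,1: normalisation and zero-m 3j drop out of the ratio.
A: Δ: 2! 0! 2! / 5! → 1/30; sum: t=2:+1/4 = 1/4; 3j²(1 2 1; -1 2 -1) = Δ·Π!·Σ² = 1/5  (sign +1)
B: Δ: 2! 0! 2! / 5! → 1/30; sum: t=2:+1/4 = 1/4; 3j²(1 2 1; -1 0 1) = Δ·Π!·Σ² = 1/30  (sign +1)
I_A²/I_B² = (1/5)/(1/30) = 6/1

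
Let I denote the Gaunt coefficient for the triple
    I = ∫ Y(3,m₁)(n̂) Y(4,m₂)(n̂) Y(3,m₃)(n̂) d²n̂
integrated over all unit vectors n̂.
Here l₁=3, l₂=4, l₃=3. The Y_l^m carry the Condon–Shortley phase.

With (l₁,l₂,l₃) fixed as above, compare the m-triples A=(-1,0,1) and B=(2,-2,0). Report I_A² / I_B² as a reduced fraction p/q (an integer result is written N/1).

1/3

l's match ⇒ only the (l;m) 3-j factors differ between A and B.
A: triangle coeff Δ(3,4,3) = 1/34650; Σ_t [2,4]: t=2:+1/32 t=3:−1/36 t=4:+1/1152 = 5/1152; (3j)²=1/1386 [(3 4 3; -1 0 1)], sign=+1
B: triangle coeff Δ(3,4,3) = 1/34650; Σ_t [0,1]: t=0:+1/96 t=1:−1/72 = -1/288; (3j)²=1/462 [(3 4 3; 2 -2 0)], sign=+1
I_A²/I_B² = (1/1386)/(1/462) = 1/3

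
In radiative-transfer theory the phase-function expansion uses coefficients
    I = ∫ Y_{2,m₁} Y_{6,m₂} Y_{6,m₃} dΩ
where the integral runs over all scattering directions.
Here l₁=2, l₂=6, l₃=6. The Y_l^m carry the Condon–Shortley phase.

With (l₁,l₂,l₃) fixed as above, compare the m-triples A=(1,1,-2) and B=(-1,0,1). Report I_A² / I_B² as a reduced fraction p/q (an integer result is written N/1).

60/7

Same 2,6,6: normalisation and zero-m 3j drop out of the ratio.
A: Δ: 2! 2! 10! / 15! → 1/90090; sum: t=0:+1/60480 t=1:−1/34560 = -1/80640; 3j²(2 6 6; 1 1 -2) = Δ·Π!·Σ² = 6/1001  (sign -1)
B: Δ: 2! 2! 10! / 15! → 1/90090; sum: t=1:−1/28800 t=2:+1/34560 = -1/172800; 3j²(2 6 6; -1 0 1) = Δ·Π!·Σ² = 1/1430  (sign +1)
I_A²/I_B² = (6/1001)/(1/1430) = 60/7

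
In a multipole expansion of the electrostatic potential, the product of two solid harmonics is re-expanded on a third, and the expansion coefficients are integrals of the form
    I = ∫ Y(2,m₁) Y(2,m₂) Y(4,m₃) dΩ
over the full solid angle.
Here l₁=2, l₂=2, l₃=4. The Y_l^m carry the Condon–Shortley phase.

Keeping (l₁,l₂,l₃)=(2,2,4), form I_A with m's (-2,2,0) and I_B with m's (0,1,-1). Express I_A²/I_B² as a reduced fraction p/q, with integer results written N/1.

l's match ⇒ only the (l;m) 3-j factors differ between A and B.
A: triangle coeff Δ(2,2,4) = 1/630; Σ_t [0,0]: t=0:+1/576 = 1/576; (3j)²=1/630 [(2 2 4; -2 2 0)], sign=+1
B: triangle coeff Δ(2,2,4) = 1/630; Σ_t [0,0]: t=0:+1/24 = 1/24; (3j)²=1/21 [(2 2 4; 0 1 -1)], sign=-1
I_A²/I_B² = (1/630)/(1/21) = 1/30

1/30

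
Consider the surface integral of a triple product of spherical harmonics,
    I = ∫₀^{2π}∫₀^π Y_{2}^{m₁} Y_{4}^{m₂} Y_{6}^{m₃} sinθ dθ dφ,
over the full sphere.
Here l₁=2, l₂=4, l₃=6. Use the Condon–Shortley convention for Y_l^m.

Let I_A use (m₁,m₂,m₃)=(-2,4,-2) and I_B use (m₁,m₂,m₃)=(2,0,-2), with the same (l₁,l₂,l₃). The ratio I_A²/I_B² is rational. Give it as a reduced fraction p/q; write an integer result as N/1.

1/70

Shared (l₁,l₂,l₃)=(2,4,6): N and (l;000)² cancel in I_A²/I_B².
A: Δ = 0!·4!·8!/13! = 1/6435; Racah Σ t=0..0: t=0:+1/967680 = 1/967680; ⇒ 3j(2 4 6; -2 4 -2)² = 1/6435, sgn +1
B: Δ = 0!·4!·8!/13! = 1/6435; Racah Σ t=0..0: t=0:+1/13824 = 1/13824; ⇒ 3j(2 4 6; 2 0 -2)² = 14/1287, sgn +1
I_A²/I_B² = (1/6435)/(14/1287) = 1/70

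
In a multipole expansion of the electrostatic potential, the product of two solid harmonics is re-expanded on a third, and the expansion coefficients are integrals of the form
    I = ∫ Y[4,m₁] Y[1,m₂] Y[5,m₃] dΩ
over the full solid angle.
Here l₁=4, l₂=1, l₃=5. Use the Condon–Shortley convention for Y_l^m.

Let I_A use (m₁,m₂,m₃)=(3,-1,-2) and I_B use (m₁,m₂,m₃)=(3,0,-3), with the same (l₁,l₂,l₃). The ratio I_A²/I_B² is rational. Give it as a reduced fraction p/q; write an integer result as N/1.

Shared (l₁,l₂,l₃)=(4,1,5): N and (l;000)² cancel in I_A²/I_B².
A: Δ = 0!·8!·2!/11! = 1/495; Racah Σ t=0..0: t=0:+1/10080 = 1/10080; ⇒ 3j(4 1 5; 3 -1 -2)² = 1/165, sgn -1
B: Δ = 0!·8!·2!/11! = 1/495; Racah Σ t=0..0: t=0:+1/5040 = 1/5040; ⇒ 3j(4 1 5; 3 0 -3)² = 16/495, sgn +1
I_A²/I_B² = (1/165)/(16/495) = 3/16

3/16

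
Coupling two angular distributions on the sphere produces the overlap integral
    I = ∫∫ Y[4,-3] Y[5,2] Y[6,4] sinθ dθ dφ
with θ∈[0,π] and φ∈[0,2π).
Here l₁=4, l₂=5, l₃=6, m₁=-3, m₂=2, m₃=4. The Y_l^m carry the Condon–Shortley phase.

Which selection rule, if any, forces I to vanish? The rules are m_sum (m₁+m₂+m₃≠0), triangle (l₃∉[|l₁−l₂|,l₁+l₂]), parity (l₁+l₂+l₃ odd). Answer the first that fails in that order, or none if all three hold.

azimuthal sum: -3 + 2 + 4 = 3  ✗
1 ≤ 6 ≤ 9 (triangle on l)
L = 4 + 5 + 6 = 15 (odd)

m_sum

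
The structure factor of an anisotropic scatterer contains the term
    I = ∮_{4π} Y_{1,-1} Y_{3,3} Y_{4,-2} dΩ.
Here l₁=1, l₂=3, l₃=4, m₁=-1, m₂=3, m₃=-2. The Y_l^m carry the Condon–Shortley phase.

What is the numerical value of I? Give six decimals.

0.061558

m-sum 0 ✓  L=8 even ✓  2≤4≤4 ✓
Π(2lᵢ+1) = 3×7×9 = 189
triangle coeff Δ(1,3,4) = 1/252
Σ_t [0,0]: t=0:+1/36 = 1/36
(3j)²=4/63 [(1 3 4; 0 0 0)], sign=+1
Σ_t [0,0]: t=0:+1/1440 = 1/1440
(3j)²=1/252 [(1 3 4; -1 3 -2)], sign=+1
⇒ 4πI² = 1/21
I = (+1)√(1/21/(4π)) = 0.06155813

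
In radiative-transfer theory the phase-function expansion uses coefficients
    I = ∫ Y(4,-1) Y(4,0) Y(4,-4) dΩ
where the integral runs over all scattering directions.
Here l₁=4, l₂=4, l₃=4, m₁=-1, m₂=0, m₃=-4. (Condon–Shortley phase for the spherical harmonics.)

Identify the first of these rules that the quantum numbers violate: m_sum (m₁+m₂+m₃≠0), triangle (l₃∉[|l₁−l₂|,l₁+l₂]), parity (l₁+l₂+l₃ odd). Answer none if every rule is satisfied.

azimuthal sum: -1 + 0 − 4 = -5  ✗
0 ≤ 4 ≤ 8 (triangle on l)
L = 4 + 4 + 4 = 12 (even)

m_sum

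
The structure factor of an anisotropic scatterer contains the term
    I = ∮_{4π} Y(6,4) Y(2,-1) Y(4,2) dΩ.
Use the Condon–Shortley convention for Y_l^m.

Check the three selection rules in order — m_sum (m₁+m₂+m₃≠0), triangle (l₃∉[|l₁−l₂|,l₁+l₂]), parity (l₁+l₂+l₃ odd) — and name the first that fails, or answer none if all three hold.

m₁+m₂+m₃ = 4 − 1 + 2 = 5  ✗
triangle: |6−2|=4 ≤ l₃=4 ≤ 6+2=8
parity: l₁+l₂+l₃ = 12 is even

m_sum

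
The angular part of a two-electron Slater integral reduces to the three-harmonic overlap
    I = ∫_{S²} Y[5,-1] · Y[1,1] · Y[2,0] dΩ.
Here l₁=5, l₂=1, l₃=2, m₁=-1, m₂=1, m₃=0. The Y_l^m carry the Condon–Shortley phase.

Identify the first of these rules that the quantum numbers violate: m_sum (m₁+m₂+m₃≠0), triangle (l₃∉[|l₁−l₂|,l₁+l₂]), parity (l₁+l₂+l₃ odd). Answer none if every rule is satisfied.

triangle

azimuthal sum: -1 + 1 + 0 = 0  ✓
4 ≤ 2 ≤ 6 (triangle on l)  ✗
L = 5 + 1 + 2 = 8 (even)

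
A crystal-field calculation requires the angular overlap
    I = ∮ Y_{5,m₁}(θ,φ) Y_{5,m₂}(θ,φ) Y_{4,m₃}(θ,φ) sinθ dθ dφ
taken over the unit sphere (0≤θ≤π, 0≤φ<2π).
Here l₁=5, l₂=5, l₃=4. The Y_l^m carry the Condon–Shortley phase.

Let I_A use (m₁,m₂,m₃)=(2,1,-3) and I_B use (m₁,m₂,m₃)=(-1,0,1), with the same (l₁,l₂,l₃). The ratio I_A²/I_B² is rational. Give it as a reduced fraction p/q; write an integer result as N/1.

l's match ⇒ only the (l;m) 3-j factors differ between A and B.
A: triangle coeff Δ(5,5,4) = 1/3153150; Σ_t [2,3]: t=2:+1/6912 t=3:−1/5184 = -1/20736; (3j)²=5/2574 [(5 5 4; 2 1 -3)], sign=+1
B: triangle coeff Δ(5,5,4) = 1/3153150; Σ_t [2,5]: t=2:+1/6912 t=3:−1/864 t=4:+1/1152 t=5:−1/17280 = -7/34560; (3j)²=1/429 [(5 5 4; -1 0 1)], sign=+1
I_A²/I_B² = (5/2574)/(1/429) = 5/6

5/6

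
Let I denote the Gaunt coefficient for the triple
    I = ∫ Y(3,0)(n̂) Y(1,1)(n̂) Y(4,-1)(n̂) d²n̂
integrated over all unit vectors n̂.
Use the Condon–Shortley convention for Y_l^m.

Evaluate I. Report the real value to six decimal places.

m-sum 0 ✓  L=8 even ✓  2≤4≤4 ✓
Π(2lᵢ+1) = 7×3×9 = 189
triangle coeff Δ(3,1,4) = 1/252
Σ_t [0,0]: t=0:+1/36 = 1/36
(3j)²=4/63 [(3 1 4; 0 0 0)], sign=+1
Σ_t [0,0]: t=0:+1/72 = 1/72
(3j)²=5/126 [(3 1 4; 0 1 -1)], sign=-1
⇒ 4πI² = 10/21
I = (-1)√(10/21/(4π)) = -0.19466390

-0.194664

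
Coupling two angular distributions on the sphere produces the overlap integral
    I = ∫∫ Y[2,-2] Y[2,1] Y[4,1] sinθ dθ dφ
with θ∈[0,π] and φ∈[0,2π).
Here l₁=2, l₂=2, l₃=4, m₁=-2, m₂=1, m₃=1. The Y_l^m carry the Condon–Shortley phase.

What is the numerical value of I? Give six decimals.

Checks pass: Σm=0; 8 even; l₃=4∈[0,4].
(2·2+1)(2·2+1)(2·4+1) = 225
Δ: 0! 4! 4! / 9! → 1/630
sum: t=0:+1/16 = 1/16
3j²(2 2 4; 0 0 0) = Δ·Π!·Σ² = 2/35  (sign +1)
sum: t=0:+1/144 = 1/144
3j²(2 2 4; -2 1 1) = Δ·Π!·Σ² = 1/126  (sign -1)
combine: 4πI² = 225·2/35·1/126 = 5/49
take √, sign -1: I = -0.09011188

-0.090112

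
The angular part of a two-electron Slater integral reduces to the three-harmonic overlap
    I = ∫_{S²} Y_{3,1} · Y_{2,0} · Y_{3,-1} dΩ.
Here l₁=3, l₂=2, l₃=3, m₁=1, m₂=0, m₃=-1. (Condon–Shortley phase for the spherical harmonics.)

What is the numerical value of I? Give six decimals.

-0.126157

Checks pass: Σm=0; 8 even; l₃=3∈[1,5].
(2·3+1)(2·2+1)(2·3+1) = 245
Δ: 2! 4! 2! / 9! → 1/3780
sum: t=0:+1/24 t=1:−1/4 t=2:+1/24 = -1/6
3j²(3 2 3; 0 0 0) = Δ·Π!·Σ² = 4/105  (sign +1)
sum: t=0:+1/16 t=1:−1/6 t=2:+1/96 = -3/32
3j²(3 2 3; 1 0 -1) = Δ·Π!·Σ² = 3/140  (sign -1)
combine: 4πI² = 245·4/105·3/140 = 1/5
take √, sign -1: I = -0.12615663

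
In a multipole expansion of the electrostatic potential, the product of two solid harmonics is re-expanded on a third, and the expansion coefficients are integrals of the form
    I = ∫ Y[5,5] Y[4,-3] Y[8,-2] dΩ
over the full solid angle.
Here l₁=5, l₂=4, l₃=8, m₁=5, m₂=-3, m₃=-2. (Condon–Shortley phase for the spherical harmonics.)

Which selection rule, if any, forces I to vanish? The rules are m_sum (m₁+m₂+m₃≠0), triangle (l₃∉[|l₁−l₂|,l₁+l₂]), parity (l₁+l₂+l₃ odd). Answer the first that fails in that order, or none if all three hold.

Σmᵢ = 0  ✓
l₃∈[|l₁−l₂|,l₁+l₂]=[1,9], have l₃=8  ✓
Σlᵢ = 17 ⇒ odd  ✗

parity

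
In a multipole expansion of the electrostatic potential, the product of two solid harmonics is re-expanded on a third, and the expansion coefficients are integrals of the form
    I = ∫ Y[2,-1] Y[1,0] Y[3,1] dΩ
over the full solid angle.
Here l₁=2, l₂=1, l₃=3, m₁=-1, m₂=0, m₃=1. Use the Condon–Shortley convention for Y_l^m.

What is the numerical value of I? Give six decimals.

-0.233597

Rules hold: Σm=0, L=6 even, 1≤3≤3.
N = 5·3·7 = 105
Δ = 0!·4!·2!/7! = 1/105
Racah Σ t=0..0: t=0:+1/4 = 1/4
⇒ 3j(2 1 3; 0 0 0)² = 3/35, sgn -1
Racah Σ t=0..0: t=0:+1/6 = 1/6
⇒ 3j(2 1 3; -1 0 1)² = 8/105, sgn +1
4πI² = N·(3j₀)²·(3jₘ)² = 24/35
I = -1·√(0.685714/4π) = -0.23359668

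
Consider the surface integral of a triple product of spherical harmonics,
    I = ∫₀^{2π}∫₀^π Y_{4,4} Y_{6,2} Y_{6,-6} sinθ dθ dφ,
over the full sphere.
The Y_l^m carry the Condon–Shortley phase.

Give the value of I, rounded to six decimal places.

0.056161

m-sum 0 ✓  L=16 even ✓  2≤6≤10 ✓
Π(2lᵢ+1) = 9×13×13 = 1521
triangle coeff Δ(4,6,6) = 1/15315300
Σ_t [0,4]: t=0:+1/829440 t=1:−1/25920 t=2:+1/9216 t=3:−1/25920 t=4:+1/829440 = 7/207360
(3j)²=28/2431 [(4 6 6; 0 0 0)], sign=+1
Σ_t [0,0]: t=0:+1/23224320 = 1/23224320
(3j)²=1/442 [(4 6 6; 4 2 -6)], sign=+1
⇒ 4πI² = 126/3179
I = (+1)√(126/3179/(4π)) = 0.05616103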